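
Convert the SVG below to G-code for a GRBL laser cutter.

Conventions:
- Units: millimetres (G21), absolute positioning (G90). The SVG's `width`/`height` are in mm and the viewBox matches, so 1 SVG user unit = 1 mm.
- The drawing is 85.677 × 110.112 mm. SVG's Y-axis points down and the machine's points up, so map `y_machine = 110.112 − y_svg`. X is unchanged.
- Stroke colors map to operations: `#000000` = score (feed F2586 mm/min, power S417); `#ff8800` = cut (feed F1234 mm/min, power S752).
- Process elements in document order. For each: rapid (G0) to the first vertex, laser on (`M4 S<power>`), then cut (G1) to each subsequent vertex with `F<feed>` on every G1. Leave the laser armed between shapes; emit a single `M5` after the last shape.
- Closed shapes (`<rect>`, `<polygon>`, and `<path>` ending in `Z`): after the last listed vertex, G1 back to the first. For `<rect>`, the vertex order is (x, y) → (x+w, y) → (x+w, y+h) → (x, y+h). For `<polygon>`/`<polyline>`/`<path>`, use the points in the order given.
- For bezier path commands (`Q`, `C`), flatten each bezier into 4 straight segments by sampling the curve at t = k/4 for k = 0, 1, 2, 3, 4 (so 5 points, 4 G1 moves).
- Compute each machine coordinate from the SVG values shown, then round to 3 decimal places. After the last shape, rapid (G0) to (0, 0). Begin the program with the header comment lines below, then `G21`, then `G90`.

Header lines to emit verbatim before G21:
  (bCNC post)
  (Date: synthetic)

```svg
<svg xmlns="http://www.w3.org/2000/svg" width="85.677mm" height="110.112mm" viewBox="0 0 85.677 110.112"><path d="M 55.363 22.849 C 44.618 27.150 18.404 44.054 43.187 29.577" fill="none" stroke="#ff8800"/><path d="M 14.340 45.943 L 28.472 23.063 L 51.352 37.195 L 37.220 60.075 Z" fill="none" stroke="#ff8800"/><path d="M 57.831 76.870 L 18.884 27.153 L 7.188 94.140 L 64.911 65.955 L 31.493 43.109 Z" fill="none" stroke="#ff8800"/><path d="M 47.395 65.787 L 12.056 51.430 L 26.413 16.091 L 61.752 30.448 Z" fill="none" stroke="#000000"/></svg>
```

(bCNC post)
(Date: synthetic)
G21
G90
G0 X55.363 Y87.263
M4 S752
G1 X45.442 Y82.361 F1234
G1 X35.952 Y76.857 F1234
G1 X33.123 Y74.874 F1234
G1 X43.187 Y80.535 F1234
G0 X14.340 Y64.169
M4 S752
G1 X28.472 Y87.049 F1234
G1 X51.352 Y72.917 F1234
G1 X37.220 Y50.037 F1234
G1 X14.340 Y64.169 F1234
G0 X57.831 Y33.242
M4 S752
G1 X18.884 Y82.959 F1234
G1 X7.188 Y15.972 F1234
G1 X64.911 Y44.157 F1234
G1 X31.493 Y67.003 F1234
G1 X57.831 Y33.242 F1234
G0 X47.395 Y44.325
M4 S417
G1 X12.056 Y58.682 F2586
G1 X26.413 Y94.021 F2586
G1 X61.752 Y79.664 F2586
G1 X47.395 Y44.325 F2586
M5
G0 X0.000 Y0.000

Since the viewBox matches the mm dimensions, user units are millimetres directly. The only transform is the Y-flip y_m = 110.112 − y_svg.

Shape 1 is a cubic bezier drawn with `<path>`. Its stroke #ff8800 means cut at S752, F1234. After flipping Y the toolpath is (55.363,87.263) → (45.442,82.361) → (35.952,76.857) → (33.123,74.874) → (43.187,80.535).

Shape 2 is a regular polygon drawn with `<path>`. Its stroke #ff8800 means cut at S752, F1234. After flipping Y the toolpath is (14.340,64.169) → (28.472,87.049) → (51.352,72.917) → (37.220,50.037) → (14.340,64.169), returning to the start.

Shape 3 is a closed polygon drawn with `<path>`. Its stroke #ff8800 means cut at S752, F1234. After flipping Y the toolpath is (57.831,33.242) → (18.884,82.959) → (7.188,15.972) → (64.911,44.157) → (31.493,67.003) → (57.831,33.242), returning to the start.

Shape 4 is a regular polygon drawn with `<path>`. Its stroke #000000 means score at S417, F2586. After flipping Y the toolpath is (47.395,44.325) → (12.056,58.682) → (26.413,94.021) → (61.752,79.664) → (47.395,44.325), returning to the start.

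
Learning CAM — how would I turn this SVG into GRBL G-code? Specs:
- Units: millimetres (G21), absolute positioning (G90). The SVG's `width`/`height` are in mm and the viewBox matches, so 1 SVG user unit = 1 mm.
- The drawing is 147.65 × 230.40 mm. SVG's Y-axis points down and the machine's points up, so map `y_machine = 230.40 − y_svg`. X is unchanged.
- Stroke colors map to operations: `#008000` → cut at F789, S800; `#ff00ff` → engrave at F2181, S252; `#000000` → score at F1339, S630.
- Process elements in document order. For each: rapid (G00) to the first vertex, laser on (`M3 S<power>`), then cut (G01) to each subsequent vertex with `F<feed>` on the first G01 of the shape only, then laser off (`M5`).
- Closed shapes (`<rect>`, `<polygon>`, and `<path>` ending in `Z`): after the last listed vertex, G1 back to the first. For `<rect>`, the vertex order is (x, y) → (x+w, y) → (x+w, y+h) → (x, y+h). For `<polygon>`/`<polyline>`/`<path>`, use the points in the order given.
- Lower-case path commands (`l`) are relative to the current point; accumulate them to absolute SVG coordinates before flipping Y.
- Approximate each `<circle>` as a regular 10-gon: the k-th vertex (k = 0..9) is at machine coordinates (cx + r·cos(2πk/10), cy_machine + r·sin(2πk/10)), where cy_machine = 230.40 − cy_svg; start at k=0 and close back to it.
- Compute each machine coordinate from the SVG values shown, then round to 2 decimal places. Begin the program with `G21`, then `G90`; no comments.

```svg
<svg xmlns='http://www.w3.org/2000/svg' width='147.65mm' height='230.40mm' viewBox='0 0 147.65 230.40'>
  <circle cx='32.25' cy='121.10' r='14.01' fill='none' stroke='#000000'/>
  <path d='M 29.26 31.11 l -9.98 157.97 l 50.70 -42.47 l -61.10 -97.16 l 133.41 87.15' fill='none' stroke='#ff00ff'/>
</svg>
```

G21
G90
G00 X46.26 Y109.30
M3 S630
G01 X43.58 Y117.53 F1339
G01 X36.58 Y122.62
G01 X27.92 Y122.62
G01 X20.92 Y117.53
G01 X18.24 Y109.30
G01 X20.92 Y101.07
G01 X27.92 Y95.98
G01 X36.58 Y95.98
G01 X43.58 Y101.07
G01 X46.26 Y109.30
M5
G00 X29.26 Y199.29
M3 S252
G01 X19.28 Y41.32 F2181
G01 X69.98 Y83.79
G01 X8.88 Y180.95
G01 X142.29 Y93.80
M5

Since the viewBox matches the mm dimensions, user units are millimetres directly. The only transform is the Y-flip y_m = 230.40 − y_svg.

Shape 1 is a circle drawn with `<circle>`. Its stroke #000000 means score at S630, F1339. After flipping Y the toolpath is (46.26,109.30) → (43.58,117.53) → (36.58,122.62) → (27.92,122.62) → (20.92,117.53) → (18.24,109.30) → (20.92,101.07) → (27.92,95.98) → (36.58,95.98) → (43.58,101.07) → (46.26,109.30), returning to the start.

Shape 2 is a open polyline drawn with `<path>`. Its stroke #ff00ff means engrave at S252, F2181. After flipping Y the toolpath is (29.26,199.29) → (19.28,41.32) → (69.98,83.79) → (8.88,180.95) → (142.29,93.80).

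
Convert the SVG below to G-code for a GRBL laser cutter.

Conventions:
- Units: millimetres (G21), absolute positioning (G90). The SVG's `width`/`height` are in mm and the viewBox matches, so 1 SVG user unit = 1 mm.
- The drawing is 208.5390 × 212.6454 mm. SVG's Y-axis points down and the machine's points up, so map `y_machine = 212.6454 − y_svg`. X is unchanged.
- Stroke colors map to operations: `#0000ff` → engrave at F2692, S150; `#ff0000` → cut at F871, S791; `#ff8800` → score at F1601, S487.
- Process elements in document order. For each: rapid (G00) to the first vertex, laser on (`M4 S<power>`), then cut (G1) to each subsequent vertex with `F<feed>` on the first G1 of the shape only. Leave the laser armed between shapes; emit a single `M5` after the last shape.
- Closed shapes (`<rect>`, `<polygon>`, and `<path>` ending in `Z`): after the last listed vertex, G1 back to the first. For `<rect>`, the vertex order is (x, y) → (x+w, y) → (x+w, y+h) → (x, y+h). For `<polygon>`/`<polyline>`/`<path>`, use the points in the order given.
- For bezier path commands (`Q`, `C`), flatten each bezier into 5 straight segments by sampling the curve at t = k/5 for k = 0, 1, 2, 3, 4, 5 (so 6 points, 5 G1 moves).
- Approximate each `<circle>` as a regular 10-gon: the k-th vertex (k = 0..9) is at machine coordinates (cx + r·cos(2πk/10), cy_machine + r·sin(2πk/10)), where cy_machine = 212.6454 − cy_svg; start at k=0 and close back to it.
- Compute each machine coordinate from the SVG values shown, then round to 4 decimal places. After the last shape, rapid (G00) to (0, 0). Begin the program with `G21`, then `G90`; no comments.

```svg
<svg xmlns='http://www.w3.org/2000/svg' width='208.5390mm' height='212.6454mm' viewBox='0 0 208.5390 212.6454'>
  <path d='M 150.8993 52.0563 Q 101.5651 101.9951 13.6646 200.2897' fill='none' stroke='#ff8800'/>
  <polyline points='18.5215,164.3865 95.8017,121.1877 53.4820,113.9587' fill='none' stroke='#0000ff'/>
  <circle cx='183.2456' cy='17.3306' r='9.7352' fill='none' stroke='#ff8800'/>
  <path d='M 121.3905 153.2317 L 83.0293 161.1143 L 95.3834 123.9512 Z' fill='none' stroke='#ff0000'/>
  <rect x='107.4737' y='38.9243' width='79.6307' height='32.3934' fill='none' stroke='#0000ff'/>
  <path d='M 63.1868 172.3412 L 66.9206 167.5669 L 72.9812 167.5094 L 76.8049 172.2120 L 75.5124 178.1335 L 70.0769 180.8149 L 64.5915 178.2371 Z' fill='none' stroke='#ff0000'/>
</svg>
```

G21
G90
G00 X150.8993 Y160.5891
M4 S487
G1 X129.6230 Y138.6793 F1601
G1 X105.2613 Y112.9011
G1 X77.8144 Y83.2545
G1 X47.2821 Y49.7393
G1 X13.6646 Y12.3557
G00 X18.5215 Y48.2589
M4 S150
G1 X95.8017 Y91.4577 F2692
G1 X53.4820 Y98.6867
G00 X192.9808 Y195.3148
M4 S487
G1 X191.1215 Y201.0370 F1601
G1 X186.2539 Y204.5735
G1 X180.2373 Y204.5735
G1 X175.3697 Y201.0370
G1 X173.5104 Y195.3148
G1 X175.3697 Y189.5926
G1 X180.2373 Y186.0561
G1 X186.2539 Y186.0561
G1 X191.1215 Y189.5926
G1 X192.9808 Y195.3148
G00 X121.3905 Y59.4137
M4 S791
G1 X83.0293 Y51.5311 F871
G1 X95.3834 Y88.6942
G1 X121.3905 Y59.4137
G00 X107.4737 Y173.7211
M4 S150
G1 X187.1044 Y173.7211 F2692
G1 X187.1044 Y141.3277
G1 X107.4737 Y141.3277
G1 X107.4737 Y173.7211
G00 X63.1868 Y40.3042
M4 S791
G1 X66.9206 Y45.0785 F871
G1 X72.9812 Y45.1360
G1 X76.8049 Y40.4334
G1 X75.5124 Y34.5119
G1 X70.0769 Y31.8305
G1 X64.5915 Y34.4083
G1 X63.1868 Y40.3042
M5
G00 X0.0000 Y0.0000

1 u = 1 mm; y_m = 212.6454 − y.

[1] `<path>` quadratic bezier, #ff8800→score S487 F1601: (150.8993,160.5891) → (129.6230,138.6793) → (105.2613,112.9011) → (77.8144,83.2545) → (47.2821,49.7393) → (13.6646,12.3557)

[2] `<polyline>` open polyline, #0000ff→engrave S150 F2692: (18.5215,48.2589) → (95.8017,91.4577) → (53.4820,98.6867)

[3] `<circle>` circle, #ff8800→score S487 F1601: (192.9808,195.3148) → (191.1215,201.0370) → (186.2539,204.5735) → (180.2373,204.5735) → (175.3697,201.0370) → (173.5104,195.3148) → (175.3697,189.5926) → (180.2373,186.0561) → (186.2539,186.0561) → (191.1215,189.5926) → (192.9808,195.3148) (closed)

[4] `<path>` regular polygon, #ff0000→cut S791 F871: (121.3905,59.4137) → (83.0293,51.5311) → (95.3834,88.6942) → (121.3905,59.4137) (closed)

[5] `<rect>` rectangle, #0000ff→engrave S150 F2692: (107.4737,173.7211) → (187.1044,173.7211) → (187.1044,141.3277) → (107.4737,141.3277) → (107.4737,173.7211) (closed)

[6] `<path>` regular polygon, #ff0000→cut S791 F871: (63.1868,40.3042) → (66.9206,45.0785) → (72.9812,45.1360) → (76.8049,40.4334) → (75.5124,34.5119) → (70.0769,31.8305) → (64.5915,34.4083) → (63.1868,40.3042) (closed)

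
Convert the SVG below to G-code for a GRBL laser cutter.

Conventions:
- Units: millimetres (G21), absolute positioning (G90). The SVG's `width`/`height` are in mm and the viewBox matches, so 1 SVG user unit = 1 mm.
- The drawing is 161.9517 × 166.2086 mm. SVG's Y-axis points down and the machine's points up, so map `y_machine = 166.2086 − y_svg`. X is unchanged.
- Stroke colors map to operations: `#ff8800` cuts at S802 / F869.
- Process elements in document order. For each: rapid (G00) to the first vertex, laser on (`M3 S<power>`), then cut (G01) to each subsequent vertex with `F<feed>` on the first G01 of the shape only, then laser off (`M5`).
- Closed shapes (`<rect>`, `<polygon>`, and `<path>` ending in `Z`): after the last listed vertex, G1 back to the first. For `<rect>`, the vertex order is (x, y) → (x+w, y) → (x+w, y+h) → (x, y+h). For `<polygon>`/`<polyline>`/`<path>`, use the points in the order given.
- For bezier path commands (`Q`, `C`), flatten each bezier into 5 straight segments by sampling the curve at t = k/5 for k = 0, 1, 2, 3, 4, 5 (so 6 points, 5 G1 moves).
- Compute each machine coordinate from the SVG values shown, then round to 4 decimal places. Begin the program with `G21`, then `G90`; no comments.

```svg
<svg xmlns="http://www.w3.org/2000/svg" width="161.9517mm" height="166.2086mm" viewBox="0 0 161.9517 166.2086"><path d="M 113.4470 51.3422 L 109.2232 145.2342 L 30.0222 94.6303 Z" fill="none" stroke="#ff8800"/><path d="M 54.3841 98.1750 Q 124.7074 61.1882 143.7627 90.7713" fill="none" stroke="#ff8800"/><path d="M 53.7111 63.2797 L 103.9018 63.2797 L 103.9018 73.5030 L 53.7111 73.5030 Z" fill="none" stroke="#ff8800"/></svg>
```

G21
G90
G00 X113.4470 Y114.8664
M3 S802
G01 X109.2232 Y20.9744 F869
G01 X30.0222 Y71.5783
G01 X113.4470 Y114.8664
M5
G00 X54.3841 Y68.0336
M3 S802
G01 X80.4627 Y80.1655 F869
G01 X102.4399 Y86.9719
G01 X120.3156 Y88.4526
G01 X134.0899 Y84.6077
G01 X143.7627 Y75.4373
M5
G00 X53.7111 Y102.9289
M3 S802
G01 X103.9018 Y102.9289 F869
G01 X103.9018 Y92.7056
G01 X53.7111 Y92.7056
G01 X53.7111 Y102.9289
M5

1 u = 1 mm; y_m = 166.2086 − y.

[1] `<path>` regular polygon, #ff8800→cut S802 F869: (113.4470,114.8664) → (109.2232,20.9744) → (30.0222,71.5783) → (113.4470,114.8664) (closed)

[2] `<path>` quadratic bezier, #ff8800→cut S802 F869: (54.3841,68.0336) → (80.4627,80.1655) → (102.4399,86.9719) → (120.3156,88.4526) → (134.0899,84.6077) → (143.7627,75.4373)

[3] `<path>` rectangle, #ff8800→cut S802 F869: (53.7111,102.9289) → (103.9018,102.9289) → (103.9018,92.7056) → (53.7111,92.7056) → (53.7111,102.9289) (closed)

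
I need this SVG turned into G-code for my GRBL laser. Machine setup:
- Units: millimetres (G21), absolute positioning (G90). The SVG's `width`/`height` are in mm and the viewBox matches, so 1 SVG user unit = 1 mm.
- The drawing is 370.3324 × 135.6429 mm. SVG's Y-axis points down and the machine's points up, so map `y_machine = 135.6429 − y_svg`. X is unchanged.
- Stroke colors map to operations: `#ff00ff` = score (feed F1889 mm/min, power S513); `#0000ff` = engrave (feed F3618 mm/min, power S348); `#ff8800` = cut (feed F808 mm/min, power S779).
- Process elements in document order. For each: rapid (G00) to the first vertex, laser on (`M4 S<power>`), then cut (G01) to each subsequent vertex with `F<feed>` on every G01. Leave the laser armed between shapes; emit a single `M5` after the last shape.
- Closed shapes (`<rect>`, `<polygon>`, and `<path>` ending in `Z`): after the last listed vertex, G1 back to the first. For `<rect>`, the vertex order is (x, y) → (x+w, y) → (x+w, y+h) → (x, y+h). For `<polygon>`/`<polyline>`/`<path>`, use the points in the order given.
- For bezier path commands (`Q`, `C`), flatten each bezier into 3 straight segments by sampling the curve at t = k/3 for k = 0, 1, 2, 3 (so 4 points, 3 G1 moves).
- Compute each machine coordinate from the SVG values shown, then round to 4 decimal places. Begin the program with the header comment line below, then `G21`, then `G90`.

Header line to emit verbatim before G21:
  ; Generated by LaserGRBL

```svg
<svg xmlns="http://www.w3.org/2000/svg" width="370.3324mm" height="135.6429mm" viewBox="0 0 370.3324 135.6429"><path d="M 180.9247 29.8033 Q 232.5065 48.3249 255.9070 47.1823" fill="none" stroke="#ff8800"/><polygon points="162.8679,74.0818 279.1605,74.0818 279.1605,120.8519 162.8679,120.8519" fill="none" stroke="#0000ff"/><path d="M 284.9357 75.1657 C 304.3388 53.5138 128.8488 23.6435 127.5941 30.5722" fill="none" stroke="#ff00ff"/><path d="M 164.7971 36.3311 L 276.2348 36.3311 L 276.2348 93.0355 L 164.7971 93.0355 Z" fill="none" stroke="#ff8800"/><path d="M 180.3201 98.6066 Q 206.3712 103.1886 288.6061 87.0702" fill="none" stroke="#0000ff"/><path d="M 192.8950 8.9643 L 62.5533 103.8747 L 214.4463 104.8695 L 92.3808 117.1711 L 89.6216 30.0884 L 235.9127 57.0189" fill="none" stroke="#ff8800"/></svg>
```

Since the viewBox matches the mm dimensions, user units are millimetres directly. The only transform is the Y-flip y_m = 135.6429 − y_svg.

Shape 1 is a quadratic bezier drawn with `<path>`. Its stroke #ff8800 means cut at S779, F808. After flipping Y the toolpath is (180.9247,105.8396) → (212.1813,95.6768) → (237.1754,89.8838) → (255.9070,88.4606).

Shape 2 is a rectangle drawn with `<polygon>`. Its stroke #0000ff means engrave at S348, F3618. After flipping Y the toolpath is (162.8679,61.5611) → (279.1605,61.5611) → (279.1605,14.7910) → (162.8679,14.7910) → (162.8679,61.5611), returning to the start.

Shape 3 is a cubic bezier drawn with `<path>`. Its stroke #ff00ff means score at S513, F1889. After flipping Y the toolpath is (284.9357,60.4772) → (253.0459,83.2013) → (173.2558,101.4004) → (127.5941,105.0707).

Shape 4 is a rectangle drawn with `<path>`. Its stroke #ff8800 means cut at S779, F808. After flipping Y the toolpath is (164.7971,99.3118) → (276.2348,99.3118) → (276.2348,42.6074) → (164.7971,42.6074) → (164.7971,99.3118), returning to the start.

Shape 5 is a quadratic bezier drawn with `<path>`. Its stroke #0000ff means engrave at S348, F3618. After flipping Y the toolpath is (180.3201,37.0363) → (203.9301,36.2817) → (240.0255,40.1271) → (288.6061,48.5727).

Shape 6 is a open polyline drawn with `<path>`. Its stroke #ff8800 means cut at S779, F808. After flipping Y the toolpath is (192.8950,126.6786) → (62.5533,31.7682) → (214.4463,30.7734) → (92.3808,18.4718) → (89.6216,105.5545) → (235.9127,78.6240).

; Generated by LaserGRBL
G21
G90
G00 X180.9247 Y105.8396
M4 S779
G01 X212.1813 Y95.6768 F808
G01 X237.1754 Y89.8838 F808
G01 X255.9070 Y88.4606 F808
G00 X162.8679 Y61.5611
M4 S348
G01 X279.1605 Y61.5611 F3618
G01 X279.1605 Y14.7910 F3618
G01 X162.8679 Y14.7910 F3618
G01 X162.8679 Y61.5611 F3618
G00 X284.9357 Y60.4772
M4 S513
G01 X253.0459 Y83.2013 F1889
G01 X173.2558 Y101.4004 F1889
G01 X127.5941 Y105.0707 F1889
G00 X164.7971 Y99.3118
M4 S779
G01 X276.2348 Y99.3118 F808
G01 X276.2348 Y42.6074 F808
G01 X164.7971 Y42.6074 F808
G01 X164.7971 Y99.3118 F808
G00 X180.3201 Y37.0363
M4 S348
G01 X203.9301 Y36.2817 F3618
G01 X240.0255 Y40.1271 F3618
G01 X288.6061 Y48.5727 F3618
G00 X192.8950 Y126.6786
M4 S779
G01 X62.5533 Y31.7682 F808
G01 X214.4463 Y30.7734 F808
G01 X92.3808 Y18.4718 F808
G01 X89.6216 Y105.5545 F808
G01 X235.9127 Y78.6240 F808
M5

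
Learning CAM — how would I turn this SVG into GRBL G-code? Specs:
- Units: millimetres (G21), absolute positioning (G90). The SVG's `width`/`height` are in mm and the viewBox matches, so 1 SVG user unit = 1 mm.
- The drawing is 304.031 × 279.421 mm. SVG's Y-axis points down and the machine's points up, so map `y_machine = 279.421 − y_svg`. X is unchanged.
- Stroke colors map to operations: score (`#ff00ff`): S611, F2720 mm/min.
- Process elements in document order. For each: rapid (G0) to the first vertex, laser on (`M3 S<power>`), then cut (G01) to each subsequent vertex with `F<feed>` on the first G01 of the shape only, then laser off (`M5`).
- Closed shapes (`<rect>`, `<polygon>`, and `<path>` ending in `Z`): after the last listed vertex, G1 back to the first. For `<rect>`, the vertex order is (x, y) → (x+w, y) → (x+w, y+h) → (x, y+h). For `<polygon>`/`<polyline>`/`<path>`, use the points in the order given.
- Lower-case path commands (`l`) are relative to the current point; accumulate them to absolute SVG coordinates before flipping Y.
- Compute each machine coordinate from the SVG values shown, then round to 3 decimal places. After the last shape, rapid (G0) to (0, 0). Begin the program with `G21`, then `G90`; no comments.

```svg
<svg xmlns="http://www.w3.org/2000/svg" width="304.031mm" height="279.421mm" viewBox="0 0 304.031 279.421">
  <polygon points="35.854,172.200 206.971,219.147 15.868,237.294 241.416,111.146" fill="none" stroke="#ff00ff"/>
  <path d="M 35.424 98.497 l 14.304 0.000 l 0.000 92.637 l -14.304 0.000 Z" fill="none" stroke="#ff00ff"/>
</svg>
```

viewBox `0 0 304.031 279.421` with mm width/height → 1 unit = 1 mm. Flip: y_m = 279.421 − y_svg.

**Shape 1** — `<polygon>` closed polygon, stroke `#ff00ff` → score (S611, F2720). Machine vertices: (35.854,107.221) → (206.971,60.274) → (15.868,42.127) → (241.416,168.275) → (35.854,107.221). Closed: final G1 returns to the first vertex.

**Shape 2** — `<path>` rectangle, stroke `#ff00ff` → score (S611, F2720). Machine vertices: (35.424,180.924) → (49.728,180.924) → (49.728,88.287) → (35.424,88.287) → (35.424,180.924). Closed: final G1 returns to the first vertex.

G21
G90
G0 X35.854 Y107.221
M3 S611
G01 X206.971 Y60.274 F2720
G01 X15.868 Y42.127
G01 X241.416 Y168.275
G01 X35.854 Y107.221
M5
G0 X35.424 Y180.924
M3 S611
G01 X49.728 Y180.924 F2720
G01 X49.728 Y88.287
G01 X35.424 Y88.287
G01 X35.424 Y180.924
M5
G0 X0.000 Y0.000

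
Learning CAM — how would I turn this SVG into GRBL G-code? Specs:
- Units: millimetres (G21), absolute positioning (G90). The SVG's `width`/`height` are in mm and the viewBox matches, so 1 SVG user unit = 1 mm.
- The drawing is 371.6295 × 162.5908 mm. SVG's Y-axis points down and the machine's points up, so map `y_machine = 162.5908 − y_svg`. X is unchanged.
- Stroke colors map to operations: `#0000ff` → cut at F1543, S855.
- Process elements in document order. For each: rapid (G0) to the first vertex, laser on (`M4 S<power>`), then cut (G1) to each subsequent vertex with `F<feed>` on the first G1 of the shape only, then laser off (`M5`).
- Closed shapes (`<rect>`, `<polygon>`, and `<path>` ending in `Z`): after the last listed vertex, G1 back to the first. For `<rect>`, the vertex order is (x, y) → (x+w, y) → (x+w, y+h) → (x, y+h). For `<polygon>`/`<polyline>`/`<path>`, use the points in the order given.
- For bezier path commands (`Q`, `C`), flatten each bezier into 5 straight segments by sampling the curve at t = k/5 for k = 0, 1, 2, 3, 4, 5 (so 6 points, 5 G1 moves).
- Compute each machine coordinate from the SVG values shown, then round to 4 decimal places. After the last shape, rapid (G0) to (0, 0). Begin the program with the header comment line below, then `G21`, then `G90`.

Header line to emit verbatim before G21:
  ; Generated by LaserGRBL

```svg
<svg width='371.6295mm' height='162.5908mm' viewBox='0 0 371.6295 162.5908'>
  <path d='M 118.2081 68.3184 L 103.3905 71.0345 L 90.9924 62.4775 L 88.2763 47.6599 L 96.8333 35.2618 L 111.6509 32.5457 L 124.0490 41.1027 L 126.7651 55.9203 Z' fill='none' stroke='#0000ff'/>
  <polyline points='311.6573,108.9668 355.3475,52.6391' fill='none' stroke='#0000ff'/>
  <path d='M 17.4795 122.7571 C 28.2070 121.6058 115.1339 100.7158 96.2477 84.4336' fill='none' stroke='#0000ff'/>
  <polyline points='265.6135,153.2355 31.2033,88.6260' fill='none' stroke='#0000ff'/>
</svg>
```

; Generated by LaserGRBL
G21
G90
G0 X118.2081 Y94.2724
M4 S855
G1 X103.3905 Y91.5563 F1543
G1 X90.9924 Y100.1133
G1 X88.2763 Y114.9309
G1 X96.8333 Y127.3290
G1 X111.6509 Y130.0451
G1 X124.0490 Y121.4881
G1 X126.7651 Y106.6705
G1 X118.2081 Y94.2724
M5
G0 X311.6573 Y53.6240
M4 S855
G1 X355.3475 Y109.9517 F1543
M5
G0 X17.4795 Y39.8337
M4 S855
G1 X31.6038 Y42.6984 F1543
G1 X55.2794 Y49.1317
G1 X79.7697 Y57.9650
G1 X96.3379 Y68.0297
G1 X96.2477 Y78.1572
M5
G0 X265.6135 Y9.3553
M4 S855
G1 X31.2033 Y73.9648 F1543
M5
G0 X0.0000 Y0.0000

1 u = 1 mm; y_m = 162.5908 − y.

[1] `<path>` regular polygon, #0000ff→cut S855 F1543: (118.2081,94.2724) → (103.3905,91.5563) → (90.9924,100.1133) → (88.2763,114.9309) → (96.8333,127.3290) → (111.6509,130.0451) → (124.0490,121.4881) → (126.7651,106.6705) → (118.2081,94.2724) (closed)

[2] `<polyline>` line segment, #0000ff→cut S855 F1543: (311.6573,53.6240) → (355.3475,109.9517)

[3] `<path>` cubic bezier, #0000ff→cut S855 F1543: (17.4795,39.8337) → (31.6038,42.6984) → (55.2794,49.1317) → (79.7697,57.9650) → (96.3379,68.0297) → (96.2477,78.1572)

[4] `<polyline>` line segment, #0000ff→cut S855 F1543: (265.6135,9.3553) → (31.2033,73.9648)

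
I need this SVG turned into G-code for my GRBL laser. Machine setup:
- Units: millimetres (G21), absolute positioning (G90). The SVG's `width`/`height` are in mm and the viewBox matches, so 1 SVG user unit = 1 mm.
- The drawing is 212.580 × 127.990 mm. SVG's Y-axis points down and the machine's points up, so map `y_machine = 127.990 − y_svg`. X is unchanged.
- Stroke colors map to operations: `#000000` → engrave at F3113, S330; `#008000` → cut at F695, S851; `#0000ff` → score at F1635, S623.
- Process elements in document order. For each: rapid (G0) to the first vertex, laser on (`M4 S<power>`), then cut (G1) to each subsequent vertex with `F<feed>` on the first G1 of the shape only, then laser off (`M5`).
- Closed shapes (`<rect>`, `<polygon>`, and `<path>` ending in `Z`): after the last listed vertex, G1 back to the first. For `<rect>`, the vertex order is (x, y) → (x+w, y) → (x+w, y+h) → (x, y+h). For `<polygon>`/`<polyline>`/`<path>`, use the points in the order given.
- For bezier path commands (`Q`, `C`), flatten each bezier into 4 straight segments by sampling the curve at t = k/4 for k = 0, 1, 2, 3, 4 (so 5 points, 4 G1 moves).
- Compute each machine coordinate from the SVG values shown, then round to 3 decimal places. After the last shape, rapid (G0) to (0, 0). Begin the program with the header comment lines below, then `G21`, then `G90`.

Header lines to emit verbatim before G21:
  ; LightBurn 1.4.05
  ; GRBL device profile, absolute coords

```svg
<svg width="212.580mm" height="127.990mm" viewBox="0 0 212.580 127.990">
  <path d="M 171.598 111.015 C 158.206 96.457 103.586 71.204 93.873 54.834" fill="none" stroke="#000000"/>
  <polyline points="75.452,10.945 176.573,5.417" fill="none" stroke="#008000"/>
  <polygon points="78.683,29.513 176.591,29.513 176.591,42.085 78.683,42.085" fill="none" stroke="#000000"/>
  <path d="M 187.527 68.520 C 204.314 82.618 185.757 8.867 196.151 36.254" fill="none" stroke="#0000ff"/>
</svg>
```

; LightBurn 1.4.05
; GRBL device profile, absolute coords
G21
G90
G0 X171.598 Y16.975
M4 S330
G1 X155.170 Y29.593 F3113
G1 X131.356 Y44.386
G1 X108.232 Y59.519
G1 X93.873 Y73.156
M5
G0 X75.452 Y117.045
M4 S851
G1 X176.573 Y122.573 F695
M5
G0 X78.683 Y98.477
M4 S330
G1 X176.591 Y98.477 F3113
G1 X176.591 Y85.905
G1 X78.683 Y85.905
G1 X78.683 Y98.477
M5
G0 X187.527 Y59.470
M4 S623
G1 X194.495 Y62.415 F1635
G1 X194.236 Y80.586
G1 X192.779 Y96.266
G1 X196.151 Y91.736
M5
G0 X0.000 Y0.000

viewBox `0 0 212.580 127.990` with mm width/height → 1 unit = 1 mm. Flip: y_m = 127.990 − y_svg.

**Shape 1** — `<path>` cubic bezier, stroke `#000000` → engrave (S330, F3113). Control points (SVG): P0=(171.598,111.015), P1=(158.206,96.457), P2=(103.586,71.204), P3=(93.873,54.834); sampled at t=k/4. Machine vertices: (171.598,16.975) → (155.170,29.593) → (131.356,44.386) → (108.232,59.519) → (93.873,73.156). Open path.

**Shape 2** — `<polyline>` line segment, stroke `#008000` → cut (S851, F695). Machine vertices: (75.452,117.045) → (176.573,122.573). Open path.

**Shape 3** — `<polygon>` rectangle, stroke `#000000` → engrave (S330, F3113). Machine vertices: (78.683,98.477) → (176.591,98.477) → (176.591,85.905) → (78.683,85.905) → (78.683,98.477). Closed: final G1 returns to the first vertex.

**Shape 4** — `<path>` cubic bezier, stroke `#0000ff` → score (S623, F1635). Control points (SVG): P0=(187.527,68.520), P1=(204.314,82.618), P2=(185.757,8.867), P3=(196.151,36.254); sampled at t=k/4. Machine vertices: (187.527,59.470) → (194.495,62.415) → (194.236,80.586) → (192.779,96.266) → (196.151,91.736). Open path.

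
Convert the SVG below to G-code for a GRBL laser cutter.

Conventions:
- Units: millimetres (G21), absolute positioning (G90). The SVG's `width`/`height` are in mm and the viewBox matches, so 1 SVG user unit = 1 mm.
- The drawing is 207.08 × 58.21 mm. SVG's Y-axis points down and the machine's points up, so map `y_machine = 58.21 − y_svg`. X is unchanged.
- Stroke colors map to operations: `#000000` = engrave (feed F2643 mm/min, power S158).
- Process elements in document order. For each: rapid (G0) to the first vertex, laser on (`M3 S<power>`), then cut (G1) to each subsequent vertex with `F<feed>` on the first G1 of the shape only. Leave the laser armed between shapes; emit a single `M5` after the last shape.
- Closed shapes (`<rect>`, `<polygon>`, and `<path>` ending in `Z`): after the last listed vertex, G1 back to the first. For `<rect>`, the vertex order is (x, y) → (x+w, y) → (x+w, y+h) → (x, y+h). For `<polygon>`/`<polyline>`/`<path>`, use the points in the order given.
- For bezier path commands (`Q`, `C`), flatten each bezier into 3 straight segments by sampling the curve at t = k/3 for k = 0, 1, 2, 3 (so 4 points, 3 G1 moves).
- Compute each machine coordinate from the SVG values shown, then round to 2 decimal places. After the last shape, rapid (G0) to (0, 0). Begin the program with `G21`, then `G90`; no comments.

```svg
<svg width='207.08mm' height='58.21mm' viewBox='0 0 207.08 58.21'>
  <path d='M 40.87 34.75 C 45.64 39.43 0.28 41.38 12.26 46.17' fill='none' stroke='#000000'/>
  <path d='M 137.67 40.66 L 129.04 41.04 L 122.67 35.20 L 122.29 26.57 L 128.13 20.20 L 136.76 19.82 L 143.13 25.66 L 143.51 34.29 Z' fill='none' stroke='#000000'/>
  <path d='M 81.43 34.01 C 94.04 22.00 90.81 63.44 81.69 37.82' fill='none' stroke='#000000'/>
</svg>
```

G21
G90
G0 X40.87 Y23.46
M3 S158
G1 X32.91 Y19.48 F2643
G1 X15.41 Y16.09
G1 X12.26 Y12.04
G0 X137.67 Y17.55
M3 S158
G1 X129.04 Y17.17 F2643
G1 X122.67 Y23.01
G1 X122.29 Y31.64
G1 X128.13 Y38.01
G1 X136.76 Y38.39
G1 X143.13 Y32.55
G1 X143.51 Y23.92
G1 X137.67 Y17.55
G0 X81.43 Y24.20
M3 S158
G1 X89.13 Y22.86 F2643
G1 X88.48 Y12.66
G1 X81.69 Y20.39
M5
G0 X0.00 Y0.00

1 u = 1 mm; y_m = 58.21 − y.

[1] `<path>` cubic bezier, #000000→engrave S158 F2643: (40.87,23.46) → (32.91,19.48) → (15.41,16.09) → (12.26,12.04)

[2] `<path>` regular polygon, #000000→engrave S158 F2643: (137.67,17.55) → (129.04,17.17) → (122.67,23.01) → (122.29,31.64) → (128.13,38.01) → (136.76,38.39) → (143.13,32.55) → (143.51,23.92) → (137.67,17.55) (closed)

[3] `<path>` cubic bezier, #000000→engrave S158 F2643: (81.43,24.20) → (89.13,22.86) → (88.48,12.66) → (81.69,20.39)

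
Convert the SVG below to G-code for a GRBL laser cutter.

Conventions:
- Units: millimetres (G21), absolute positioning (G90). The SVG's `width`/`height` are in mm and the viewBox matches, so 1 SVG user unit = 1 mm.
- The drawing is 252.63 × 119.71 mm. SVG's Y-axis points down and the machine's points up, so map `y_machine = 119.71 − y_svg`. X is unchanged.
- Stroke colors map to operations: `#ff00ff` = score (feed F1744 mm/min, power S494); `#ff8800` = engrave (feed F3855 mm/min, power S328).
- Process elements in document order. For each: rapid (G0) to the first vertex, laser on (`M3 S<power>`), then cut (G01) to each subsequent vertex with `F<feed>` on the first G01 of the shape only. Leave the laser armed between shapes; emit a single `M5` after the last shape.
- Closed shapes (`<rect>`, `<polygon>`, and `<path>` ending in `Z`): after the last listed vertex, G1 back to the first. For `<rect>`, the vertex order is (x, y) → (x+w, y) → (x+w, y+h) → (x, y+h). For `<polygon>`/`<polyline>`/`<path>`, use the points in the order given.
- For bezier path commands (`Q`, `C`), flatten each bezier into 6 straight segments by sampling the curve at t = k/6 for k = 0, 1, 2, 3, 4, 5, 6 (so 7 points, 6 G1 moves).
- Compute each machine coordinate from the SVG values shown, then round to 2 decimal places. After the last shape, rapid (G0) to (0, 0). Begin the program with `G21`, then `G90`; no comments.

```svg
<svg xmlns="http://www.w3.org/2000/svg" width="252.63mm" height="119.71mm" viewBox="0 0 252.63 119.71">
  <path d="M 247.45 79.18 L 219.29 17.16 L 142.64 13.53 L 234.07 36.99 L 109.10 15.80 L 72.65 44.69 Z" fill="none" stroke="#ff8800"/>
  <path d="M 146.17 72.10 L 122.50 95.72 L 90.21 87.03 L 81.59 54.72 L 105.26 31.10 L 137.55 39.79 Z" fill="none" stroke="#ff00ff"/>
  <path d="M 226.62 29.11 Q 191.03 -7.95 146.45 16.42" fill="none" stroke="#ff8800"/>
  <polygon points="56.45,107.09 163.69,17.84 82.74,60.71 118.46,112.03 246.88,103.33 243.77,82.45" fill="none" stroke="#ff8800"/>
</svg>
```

G21
G90
G0 X247.45 Y40.53
M3 S328
G01 X219.29 Y102.55 F3855
G01 X142.64 Y106.18
G01 X234.07 Y82.72
G01 X109.10 Y103.91
G01 X72.65 Y75.02
G01 X247.45 Y40.53
G0 X146.17 Y47.61
M3 S494
G01 X122.50 Y23.99 F1744
G01 X90.21 Y32.68
G01 X81.59 Y64.99
G01 X105.26 Y88.61
G01 X137.55 Y79.92
G01 X146.17 Y47.61
G0 X226.62 Y90.60
M3 S328
G01 X214.51 Y101.25 F3855
G01 X201.89 Y108.48
G01 X188.78 Y112.30
G01 X175.17 Y112.71
G01 X161.06 Y109.71
G01 X146.45 Y103.29
G0 X56.45 Y12.62
M3 S328
G01 X163.69 Y101.87 F3855
G01 X82.74 Y59.00
G01 X118.46 Y7.68
G01 X246.88 Y16.38
G01 X243.77 Y37.26
G01 X56.45 Y12.62
M5
G0 X0.00 Y0.00

viewBox `0 0 252.63 119.71` with mm width/height → 1 unit = 1 mm. Flip: y_m = 119.71 − y_svg.

**Shape 1** — `<path>` closed polygon, stroke `#ff8800` → engrave (S328, F3855). Machine vertices: (247.45,40.53) → (219.29,102.55) → (142.64,106.18) → (234.07,82.72) → (109.10,103.91) → (72.65,75.02) → (247.45,40.53). Closed: final G1 returns to the first vertex.

**Shape 2** — `<path>` regular polygon, stroke `#ff00ff` → score (S494, F1744). Machine vertices: (146.17,47.61) → (122.50,23.99) → (90.21,32.68) → (81.59,64.99) → (105.26,88.61) → (137.55,79.92) → (146.17,47.61). Closed: final G1 returns to the first vertex.

**Shape 3** — `<path>` quadratic bezier, stroke `#ff8800` → engrave (S328, F3855). Control points (SVG): P0=(226.62,29.11), P1=(191.03,-7.95), P2=(146.45,16.42); sampled at t=k/6. Machine vertices: (226.62,90.60) → (214.51,101.25) → (201.89,108.48) → (188.78,112.30) → (175.17,112.71) → (161.06,109.71) → (146.45,103.29). Open path.

**Shape 4** — `<polygon>` closed polygon, stroke `#ff8800` → engrave (S328, F3855). Machine vertices: (56.45,12.62) → (163.69,101.87) → (82.74,59.00) → (118.46,7.68) → (246.88,16.38) → (243.77,37.26) → (56.45,12.62). Closed: final G1 returns to the first vertex.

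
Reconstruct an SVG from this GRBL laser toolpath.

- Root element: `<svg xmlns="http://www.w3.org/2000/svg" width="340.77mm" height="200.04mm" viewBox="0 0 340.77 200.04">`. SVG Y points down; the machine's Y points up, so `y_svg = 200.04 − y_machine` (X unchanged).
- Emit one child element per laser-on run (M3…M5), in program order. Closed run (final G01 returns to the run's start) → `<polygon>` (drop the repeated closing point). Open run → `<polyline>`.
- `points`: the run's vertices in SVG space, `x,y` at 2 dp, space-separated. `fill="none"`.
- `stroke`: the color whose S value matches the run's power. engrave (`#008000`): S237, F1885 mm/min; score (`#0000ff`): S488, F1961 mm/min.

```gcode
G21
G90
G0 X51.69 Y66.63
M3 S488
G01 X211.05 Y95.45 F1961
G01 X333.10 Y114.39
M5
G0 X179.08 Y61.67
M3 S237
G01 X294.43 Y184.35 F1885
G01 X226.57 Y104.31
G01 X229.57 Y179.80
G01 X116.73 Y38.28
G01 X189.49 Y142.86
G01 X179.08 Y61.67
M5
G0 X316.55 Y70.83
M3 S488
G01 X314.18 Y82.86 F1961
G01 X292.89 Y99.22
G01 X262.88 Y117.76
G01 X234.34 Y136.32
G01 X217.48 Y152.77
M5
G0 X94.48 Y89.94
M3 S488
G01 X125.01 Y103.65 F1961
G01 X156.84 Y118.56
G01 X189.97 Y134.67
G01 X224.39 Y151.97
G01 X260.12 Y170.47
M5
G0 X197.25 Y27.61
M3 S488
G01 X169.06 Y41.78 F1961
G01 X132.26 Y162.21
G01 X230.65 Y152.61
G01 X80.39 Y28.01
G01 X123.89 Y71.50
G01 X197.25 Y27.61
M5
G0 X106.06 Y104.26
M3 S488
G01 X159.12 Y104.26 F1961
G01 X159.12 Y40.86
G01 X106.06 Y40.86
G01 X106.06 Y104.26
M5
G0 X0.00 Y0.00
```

<svg xmlns="http://www.w3.org/2000/svg" width="340.77mm" height="200.04mm" viewBox="0 0 340.77 200.04">
  <polyline points="51.69,133.41 211.05,104.59 333.10,85.65" fill="none" stroke="#0000ff"/>
  <polygon points="179.08,138.37 294.43,15.69 226.57,95.73 229.57,20.24 116.73,161.76 189.49,57.18" fill="none" stroke="#008000"/>
  <polyline points="316.55,129.21 314.18,117.18 292.89,100.82 262.88,82.28 234.34,63.72 217.48,47.27" fill="none" stroke="#0000ff"/>
  <polyline points="94.48,110.10 125.01,96.39 156.84,81.48 189.97,65.37 224.39,48.07 260.12,29.57" fill="none" stroke="#0000ff"/>
  <polygon points="197.25,172.43 169.06,158.26 132.26,37.83 230.65,47.43 80.39,172.03 123.89,128.54" fill="none" stroke="#0000ff"/>
  <polygon points="106.06,95.78 159.12,95.78 159.12,159.18 106.06,159.18" fill="none" stroke="#0000ff"/>
</svg>

Machine Y-up, SVG Y-down with viewBox height 200.04, so y_svg = 200.04 − y_machine; X carries over.

Run 1: power S488 maps to stroke `#0000ff` (score). The run is open, so emit a `<polyline>` with points (Y-flipped): 51.69,133.41 211.05,104.59 333.10,85.65.

Run 2: the run's S237 means `#008000` (engrave). The run returns to its start, so emit a `<polygon>` with points (Y-flipped): 179.08,138.37 294.43,15.69 226.57,95.73 229.57,20.24 116.73,161.76 189.49,57.18.

Run 3: the run's S488 means `#0000ff` (score). The run is open, so emit a `<polyline>` with points (Y-flipped): 316.55,129.21 314.18,117.18 292.89,100.82 262.88,82.28 234.34,63.72 217.48,47.27.

Run 4: the run's S488 means `#0000ff` (score). The run is open, so emit a `<polyline>` with points (Y-flipped): 94.48,110.10 125.01,96.39 156.84,81.48 189.97,65.37 224.39,48.07 260.12,29.57.

Run 5: the run's S488 means `#0000ff` (score). The run returns to its start, so emit a `<polygon>` with points (Y-flipped): 197.25,172.43 169.06,158.26 132.26,37.83 230.65,47.43 80.39,172.03 123.89,128.54.

Run 6: S488 ⇒ score layer `#0000ff`. The run returns to its start, so emit a `<polygon>` with points (Y-flipped): 106.06,95.78 159.12,95.78 159.12,159.18 106.06,159.18.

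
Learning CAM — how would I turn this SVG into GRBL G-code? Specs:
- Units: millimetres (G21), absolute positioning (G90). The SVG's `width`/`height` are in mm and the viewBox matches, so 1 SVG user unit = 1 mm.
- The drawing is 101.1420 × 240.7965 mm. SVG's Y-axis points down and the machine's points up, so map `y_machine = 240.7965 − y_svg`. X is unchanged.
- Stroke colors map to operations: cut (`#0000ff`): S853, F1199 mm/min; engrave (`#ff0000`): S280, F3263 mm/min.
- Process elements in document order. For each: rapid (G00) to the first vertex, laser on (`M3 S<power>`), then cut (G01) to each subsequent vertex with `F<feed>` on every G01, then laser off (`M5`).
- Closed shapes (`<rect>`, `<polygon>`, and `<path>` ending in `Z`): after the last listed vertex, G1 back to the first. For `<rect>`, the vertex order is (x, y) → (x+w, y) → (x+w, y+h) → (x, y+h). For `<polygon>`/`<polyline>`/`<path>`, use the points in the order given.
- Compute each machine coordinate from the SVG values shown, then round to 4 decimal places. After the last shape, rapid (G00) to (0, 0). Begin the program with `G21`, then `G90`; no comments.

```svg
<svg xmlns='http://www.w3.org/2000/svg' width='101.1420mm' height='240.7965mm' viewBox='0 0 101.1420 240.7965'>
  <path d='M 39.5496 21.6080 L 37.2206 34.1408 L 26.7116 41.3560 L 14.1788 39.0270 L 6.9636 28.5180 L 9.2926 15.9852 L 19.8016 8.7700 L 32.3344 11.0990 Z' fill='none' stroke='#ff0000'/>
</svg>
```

G21
G90
G00 X39.5496 Y219.1885
M3 S280
G01 X37.2206 Y206.6557 F3263
G01 X26.7116 Y199.4405 F3263
G01 X14.1788 Y201.7695 F3263
G01 X6.9636 Y212.2785 F3263
G01 X9.2926 Y224.8113 F3263
G01 X19.8016 Y232.0265 F3263
G01 X32.3344 Y229.6975 F3263
G01 X39.5496 Y219.1885 F3263
M5
G00 X0.0000 Y0.0000

Since the viewBox matches the mm dimensions, user units are millimetres directly. The only transform is the Y-flip y_m = 240.7965 − y_svg.

Shape 1 is a regular polygon drawn with `<path>`. Its stroke #ff0000 means engrave at S280, F3263. After flipping Y the toolpath is (39.5496,219.1885) → (37.2206,206.6557) → (26.7116,199.4405) → (14.1788,201.7695) → (6.9636,212.2785) → (9.2926,224.8113) → (19.8016,232.0265) → (32.3344,229.6975) → (39.5496,219.1885), returning to the start.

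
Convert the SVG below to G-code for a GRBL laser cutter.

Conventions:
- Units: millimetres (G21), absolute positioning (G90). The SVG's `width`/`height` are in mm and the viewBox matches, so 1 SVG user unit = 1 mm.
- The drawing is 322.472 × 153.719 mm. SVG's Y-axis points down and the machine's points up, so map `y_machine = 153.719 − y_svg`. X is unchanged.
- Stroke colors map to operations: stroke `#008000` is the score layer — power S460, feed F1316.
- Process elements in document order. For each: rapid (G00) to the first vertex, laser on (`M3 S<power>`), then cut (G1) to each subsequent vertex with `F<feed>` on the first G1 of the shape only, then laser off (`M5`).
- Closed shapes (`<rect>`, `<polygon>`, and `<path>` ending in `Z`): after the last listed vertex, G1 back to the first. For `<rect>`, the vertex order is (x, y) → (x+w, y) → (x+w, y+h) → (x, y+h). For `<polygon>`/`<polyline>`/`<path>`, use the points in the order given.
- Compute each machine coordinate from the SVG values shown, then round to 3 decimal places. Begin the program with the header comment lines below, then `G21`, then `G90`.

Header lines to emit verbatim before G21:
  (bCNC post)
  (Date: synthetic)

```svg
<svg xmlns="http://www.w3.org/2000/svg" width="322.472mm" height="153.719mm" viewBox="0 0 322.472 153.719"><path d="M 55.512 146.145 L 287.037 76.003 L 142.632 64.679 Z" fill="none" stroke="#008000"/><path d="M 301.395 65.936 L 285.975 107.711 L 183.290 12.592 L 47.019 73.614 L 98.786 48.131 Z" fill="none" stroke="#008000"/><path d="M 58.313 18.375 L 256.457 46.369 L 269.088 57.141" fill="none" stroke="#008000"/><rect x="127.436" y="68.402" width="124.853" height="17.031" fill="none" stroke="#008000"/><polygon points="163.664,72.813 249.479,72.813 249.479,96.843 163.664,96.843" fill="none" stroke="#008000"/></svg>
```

(bCNC post)
(Date: synthetic)
G21
G90
G00 X55.512 Y7.574
M3 S460
G1 X287.037 Y77.716 F1316
G1 X142.632 Y89.040
G1 X55.512 Y7.574
M5
G00 X301.395 Y87.783
M3 S460
G1 X285.975 Y46.008 F1316
G1 X183.290 Y141.127
G1 X47.019 Y80.105
G1 X98.786 Y105.588
G1 X301.395 Y87.783
M5
G00 X58.313 Y135.344
M3 S460
G1 X256.457 Y107.350 F1316
G1 X269.088 Y96.578
M5
G00 X127.436 Y85.317
M3 S460
G1 X252.289 Y85.317 F1316
G1 X252.289 Y68.286
G1 X127.436 Y68.286
G1 X127.436 Y85.317
M5
G00 X163.664 Y80.906
M3 S460
G1 X249.479 Y80.906 F1316
G1 X249.479 Y56.876
G1 X163.664 Y56.876
G1 X163.664 Y80.906
M5

viewBox `0 0 322.472 153.719` with mm width/height → 1 unit = 1 mm. Flip: y_m = 153.719 − y_svg.

**Shape 1** — `<path>` closed polygon, stroke `#008000` → score (S460, F1316). Machine vertices: (55.512,7.574) → (287.037,77.716) → (142.632,89.040) → (55.512,7.574). Closed: final G1 returns to the first vertex.

**Shape 2** — `<path>` closed polygon, stroke `#008000` → score (S460, F1316). Machine vertices: (301.395,87.783) → (285.975,46.008) → (183.290,141.127) → (47.019,80.105) → (98.786,105.588) → (301.395,87.783). Closed: final G1 returns to the first vertex.

**Shape 3** — `<path>` open polyline, stroke `#008000` → score (S460, F1316). Machine vertices: (58.313,135.344) → (256.457,107.350) → (269.088,96.578). Open path.

**Shape 4** — `<rect>` rectangle, stroke `#008000` → score (S460, F1316). Machine vertices: (127.436,85.317) → (252.289,85.317) → (252.289,68.286) → (127.436,68.286) → (127.436,85.317). Closed: final G1 returns to the first vertex.

**Shape 5** — `<polygon>` rectangle, stroke `#008000` → score (S460, F1316). Machine vertices: (163.664,80.906) → (249.479,80.906) → (249.479,56.876) → (163.664,56.876) → (163.664,80.906). Closed: final G1 returns to the first vertex.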